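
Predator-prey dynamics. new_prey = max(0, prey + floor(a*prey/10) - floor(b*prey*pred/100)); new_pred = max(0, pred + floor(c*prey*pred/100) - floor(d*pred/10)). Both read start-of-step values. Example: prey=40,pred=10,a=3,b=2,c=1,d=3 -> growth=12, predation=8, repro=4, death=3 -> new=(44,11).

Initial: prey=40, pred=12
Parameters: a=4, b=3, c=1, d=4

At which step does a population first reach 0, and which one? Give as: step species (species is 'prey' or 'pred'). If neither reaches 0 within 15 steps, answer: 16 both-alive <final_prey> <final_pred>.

Step 1: prey: 40+16-14=42; pred: 12+4-4=12
Step 2: prey: 42+16-15=43; pred: 12+5-4=13
Step 3: prey: 43+17-16=44; pred: 13+5-5=13
Step 4: prey: 44+17-17=44; pred: 13+5-5=13
Steps 5-15: state stable at prey=44, pred=13 (no change)
No extinction within 15 steps

Answer: 16 both-alive 44 13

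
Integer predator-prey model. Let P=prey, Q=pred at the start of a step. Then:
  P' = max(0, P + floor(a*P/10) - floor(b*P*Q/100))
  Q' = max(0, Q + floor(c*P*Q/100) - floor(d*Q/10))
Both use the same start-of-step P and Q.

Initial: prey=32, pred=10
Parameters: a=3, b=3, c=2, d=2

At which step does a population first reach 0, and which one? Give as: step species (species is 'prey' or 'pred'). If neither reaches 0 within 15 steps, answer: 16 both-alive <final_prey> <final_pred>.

Answer: 16 both-alive 1 6

Derivation:
Step 1: prey: 32+9-9=32; pred: 10+6-2=14
Step 2: prey: 32+9-13=28; pred: 14+8-2=20
Step 3: prey: 28+8-16=20; pred: 20+11-4=27
Step 4: prey: 20+6-16=10; pred: 27+10-5=32
Step 5: prey: 10+3-9=4; pred: 32+6-6=32
Step 6: prey: 4+1-3=2; pred: 32+2-6=28
Step 7: prey: 2+0-1=1; pred: 28+1-5=24
Step 8: prey: 1+0-0=1; pred: 24+0-4=20
Step 9: prey: 1+0-0=1; pred: 20+0-4=16
Step 10: prey: 1+0-0=1; pred: 16+0-3=13
Step 11: prey: 1+0-0=1; pred: 13+0-2=11
Step 12: prey: 1+0-0=1; pred: 11+0-2=9
Step 13: prey: 1+0-0=1; pred: 9+0-1=8
Step 14: prey: 1+0-0=1; pred: 8+0-1=7
Step 15: prey: 1+0-0=1; pred: 7+0-1=6
No extinction within 15 steps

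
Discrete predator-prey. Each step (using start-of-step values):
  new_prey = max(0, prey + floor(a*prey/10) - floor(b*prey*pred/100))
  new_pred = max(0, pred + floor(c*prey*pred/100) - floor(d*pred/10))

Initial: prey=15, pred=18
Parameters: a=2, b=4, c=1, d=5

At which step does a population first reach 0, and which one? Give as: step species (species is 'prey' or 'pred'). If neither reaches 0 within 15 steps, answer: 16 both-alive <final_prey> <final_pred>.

Answer: 16 both-alive 35 1

Derivation:
Step 1: prey: 15+3-10=8; pred: 18+2-9=11
Step 2: prey: 8+1-3=6; pred: 11+0-5=6
Step 3: prey: 6+1-1=6; pred: 6+0-3=3
Step 4: prey: 6+1-0=7; pred: 3+0-1=2
Step 5: prey: 7+1-0=8; pred: 2+0-1=1
Step 6: prey: 8+1-0=9; pred: 1+0-0=1
Step 7: prey: 9+1-0=10; pred: 1+0-0=1
Step 8: prey: 10+2-0=12; pred: 1+0-0=1
Step 9: prey: 12+2-0=14; pred: 1+0-0=1
Step 10: prey: 14+2-0=16; pred: 1+0-0=1
Step 11: prey: 16+3-0=19; pred: 1+0-0=1
Step 12: prey: 19+3-0=22; pred: 1+0-0=1
Step 13: prey: 22+4-0=26; pred: 1+0-0=1
Step 14: prey: 26+5-1=30; pred: 1+0-0=1
Step 15: prey: 30+6-1=35; pred: 1+0-0=1
No extinction within 15 steps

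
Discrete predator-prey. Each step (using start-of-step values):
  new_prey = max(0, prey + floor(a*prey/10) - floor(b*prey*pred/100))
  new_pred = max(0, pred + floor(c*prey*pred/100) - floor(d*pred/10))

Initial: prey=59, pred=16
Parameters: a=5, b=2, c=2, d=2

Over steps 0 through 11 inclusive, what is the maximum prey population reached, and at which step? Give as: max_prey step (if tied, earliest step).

Step 1: prey: 59+29-18=70; pred: 16+18-3=31
Step 2: prey: 70+35-43=62; pred: 31+43-6=68
Step 3: prey: 62+31-84=9; pred: 68+84-13=139
Step 4: prey: 9+4-25=0; pred: 139+25-27=137
Step 5: prey: 0+0-0=0; pred: 137+0-27=110
Step 6: prey: 0+0-0=0; pred: 110+0-22=88
Step 7: prey: 0+0-0=0; pred: 88+0-17=71
Step 8: prey: 0+0-0=0; pred: 71+0-14=57
Step 9: prey: 0+0-0=0; pred: 57+0-11=46
Step 10: prey: 0+0-0=0; pred: 46+0-9=37
Step 11: prey: 0+0-0=0; pred: 37+0-7=30
Max prey = 70 at step 1

Answer: 70 1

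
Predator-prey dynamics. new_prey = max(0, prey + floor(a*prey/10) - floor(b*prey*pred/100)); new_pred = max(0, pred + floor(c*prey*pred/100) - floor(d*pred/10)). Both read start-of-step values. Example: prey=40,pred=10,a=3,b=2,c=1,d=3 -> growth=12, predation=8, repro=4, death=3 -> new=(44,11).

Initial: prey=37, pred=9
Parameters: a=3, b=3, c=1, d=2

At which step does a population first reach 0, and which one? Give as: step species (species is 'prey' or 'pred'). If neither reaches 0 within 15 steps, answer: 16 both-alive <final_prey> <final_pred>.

Step 1: prey: 37+11-9=39; pred: 9+3-1=11
Step 2: prey: 39+11-12=38; pred: 11+4-2=13
Step 3: prey: 38+11-14=35; pred: 13+4-2=15
Step 4: prey: 35+10-15=30; pred: 15+5-3=17
Step 5: prey: 30+9-15=24; pred: 17+5-3=19
Step 6: prey: 24+7-13=18; pred: 19+4-3=20
Step 7: prey: 18+5-10=13; pred: 20+3-4=19
Step 8: prey: 13+3-7=9; pred: 19+2-3=18
Step 9: prey: 9+2-4=7; pred: 18+1-3=16
Step 10: prey: 7+2-3=6; pred: 16+1-3=14
Step 11: prey: 6+1-2=5; pred: 14+0-2=12
Step 12: prey: 5+1-1=5; pred: 12+0-2=10
Step 13: prey: 5+1-1=5; pred: 10+0-2=8
Step 14: prey: 5+1-1=5; pred: 8+0-1=7
Step 15: prey: 5+1-1=5; pred: 7+0-1=6
No extinction within 15 steps

Answer: 16 both-alive 5 6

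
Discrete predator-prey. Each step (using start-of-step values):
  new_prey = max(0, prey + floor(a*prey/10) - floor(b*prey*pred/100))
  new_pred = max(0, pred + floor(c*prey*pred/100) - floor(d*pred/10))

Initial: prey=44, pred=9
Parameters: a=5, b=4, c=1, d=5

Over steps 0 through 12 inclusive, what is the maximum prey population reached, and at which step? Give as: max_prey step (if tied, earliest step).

Answer: 98 6

Derivation:
Step 1: prey: 44+22-15=51; pred: 9+3-4=8
Step 2: prey: 51+25-16=60; pred: 8+4-4=8
Step 3: prey: 60+30-19=71; pred: 8+4-4=8
Step 4: prey: 71+35-22=84; pred: 8+5-4=9
Step 5: prey: 84+42-30=96; pred: 9+7-4=12
Step 6: prey: 96+48-46=98; pred: 12+11-6=17
Step 7: prey: 98+49-66=81; pred: 17+16-8=25
Step 8: prey: 81+40-81=40; pred: 25+20-12=33
Step 9: prey: 40+20-52=8; pred: 33+13-16=30
Step 10: prey: 8+4-9=3; pred: 30+2-15=17
Step 11: prey: 3+1-2=2; pred: 17+0-8=9
Step 12: prey: 2+1-0=3; pred: 9+0-4=5
Max prey = 98 at step 6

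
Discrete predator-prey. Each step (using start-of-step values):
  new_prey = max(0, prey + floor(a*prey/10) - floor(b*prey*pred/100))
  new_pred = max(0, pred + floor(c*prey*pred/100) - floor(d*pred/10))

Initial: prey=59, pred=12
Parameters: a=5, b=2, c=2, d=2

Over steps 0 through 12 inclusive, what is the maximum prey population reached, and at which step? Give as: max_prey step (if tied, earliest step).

Step 1: prey: 59+29-14=74; pred: 12+14-2=24
Step 2: prey: 74+37-35=76; pred: 24+35-4=55
Step 3: prey: 76+38-83=31; pred: 55+83-11=127
Step 4: prey: 31+15-78=0; pred: 127+78-25=180
Step 5: prey: 0+0-0=0; pred: 180+0-36=144
Step 6: prey: 0+0-0=0; pred: 144+0-28=116
Step 7: prey: 0+0-0=0; pred: 116+0-23=93
Step 8: prey: 0+0-0=0; pred: 93+0-18=75
Step 9: prey: 0+0-0=0; pred: 75+0-15=60
Step 10: prey: 0+0-0=0; pred: 60+0-12=48
Step 11: prey: 0+0-0=0; pred: 48+0-9=39
Step 12: prey: 0+0-0=0; pred: 39+0-7=32
Max prey = 76 at step 2

Answer: 76 2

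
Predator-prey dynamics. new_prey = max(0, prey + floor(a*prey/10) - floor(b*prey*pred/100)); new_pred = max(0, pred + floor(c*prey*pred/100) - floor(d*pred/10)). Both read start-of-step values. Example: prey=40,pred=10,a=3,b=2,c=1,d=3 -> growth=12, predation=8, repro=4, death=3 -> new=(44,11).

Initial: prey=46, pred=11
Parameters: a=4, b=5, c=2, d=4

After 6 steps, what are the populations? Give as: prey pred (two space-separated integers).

Step 1: prey: 46+18-25=39; pred: 11+10-4=17
Step 2: prey: 39+15-33=21; pred: 17+13-6=24
Step 3: prey: 21+8-25=4; pred: 24+10-9=25
Step 4: prey: 4+1-5=0; pred: 25+2-10=17
Step 5: prey: 0+0-0=0; pred: 17+0-6=11
Step 6: prey: 0+0-0=0; pred: 11+0-4=7

Answer: 0 7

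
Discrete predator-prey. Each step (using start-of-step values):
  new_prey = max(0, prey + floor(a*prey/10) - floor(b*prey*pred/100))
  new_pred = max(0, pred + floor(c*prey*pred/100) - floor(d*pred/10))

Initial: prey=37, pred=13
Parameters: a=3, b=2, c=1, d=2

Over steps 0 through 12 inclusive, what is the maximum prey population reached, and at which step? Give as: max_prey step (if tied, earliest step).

Step 1: prey: 37+11-9=39; pred: 13+4-2=15
Step 2: prey: 39+11-11=39; pred: 15+5-3=17
Step 3: prey: 39+11-13=37; pred: 17+6-3=20
Step 4: prey: 37+11-14=34; pred: 20+7-4=23
Step 5: prey: 34+10-15=29; pred: 23+7-4=26
Step 6: prey: 29+8-15=22; pred: 26+7-5=28
Step 7: prey: 22+6-12=16; pred: 28+6-5=29
Step 8: prey: 16+4-9=11; pred: 29+4-5=28
Step 9: prey: 11+3-6=8; pred: 28+3-5=26
Step 10: prey: 8+2-4=6; pred: 26+2-5=23
Step 11: prey: 6+1-2=5; pred: 23+1-4=20
Step 12: prey: 5+1-2=4; pred: 20+1-4=17
Max prey = 39 at step 1

Answer: 39 1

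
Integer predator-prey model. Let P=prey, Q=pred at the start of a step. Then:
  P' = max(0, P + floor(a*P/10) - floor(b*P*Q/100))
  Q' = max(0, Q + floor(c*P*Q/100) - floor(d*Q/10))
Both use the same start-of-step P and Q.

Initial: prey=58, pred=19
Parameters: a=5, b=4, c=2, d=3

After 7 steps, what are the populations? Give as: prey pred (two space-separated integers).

Answer: 0 12

Derivation:
Step 1: prey: 58+29-44=43; pred: 19+22-5=36
Step 2: prey: 43+21-61=3; pred: 36+30-10=56
Step 3: prey: 3+1-6=0; pred: 56+3-16=43
Step 4: prey: 0+0-0=0; pred: 43+0-12=31
Step 5: prey: 0+0-0=0; pred: 31+0-9=22
Step 6: prey: 0+0-0=0; pred: 22+0-6=16
Step 7: prey: 0+0-0=0; pred: 16+0-4=12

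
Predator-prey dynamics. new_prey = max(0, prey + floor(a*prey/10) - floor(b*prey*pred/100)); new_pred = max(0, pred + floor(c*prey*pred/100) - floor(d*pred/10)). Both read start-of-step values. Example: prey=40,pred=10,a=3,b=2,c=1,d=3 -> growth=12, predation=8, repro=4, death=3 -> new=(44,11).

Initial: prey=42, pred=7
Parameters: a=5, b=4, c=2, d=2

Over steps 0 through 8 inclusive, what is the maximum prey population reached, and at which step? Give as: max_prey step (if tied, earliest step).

Answer: 56 2

Derivation:
Step 1: prey: 42+21-11=52; pred: 7+5-1=11
Step 2: prey: 52+26-22=56; pred: 11+11-2=20
Step 3: prey: 56+28-44=40; pred: 20+22-4=38
Step 4: prey: 40+20-60=0; pred: 38+30-7=61
Step 5: prey: 0+0-0=0; pred: 61+0-12=49
Step 6: prey: 0+0-0=0; pred: 49+0-9=40
Step 7: prey: 0+0-0=0; pred: 40+0-8=32
Step 8: prey: 0+0-0=0; pred: 32+0-6=26
Max prey = 56 at step 2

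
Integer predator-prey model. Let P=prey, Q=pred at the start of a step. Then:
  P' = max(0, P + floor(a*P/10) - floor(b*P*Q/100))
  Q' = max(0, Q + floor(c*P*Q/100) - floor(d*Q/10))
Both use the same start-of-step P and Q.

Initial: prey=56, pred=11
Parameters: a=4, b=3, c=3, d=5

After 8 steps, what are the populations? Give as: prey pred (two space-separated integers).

Step 1: prey: 56+22-18=60; pred: 11+18-5=24
Step 2: prey: 60+24-43=41; pred: 24+43-12=55
Step 3: prey: 41+16-67=0; pred: 55+67-27=95
Step 4: prey: 0+0-0=0; pred: 95+0-47=48
Step 5: prey: 0+0-0=0; pred: 48+0-24=24
Step 6: prey: 0+0-0=0; pred: 24+0-12=12
Step 7: prey: 0+0-0=0; pred: 12+0-6=6
Step 8: prey: 0+0-0=0; pred: 6+0-3=3

Answer: 0 3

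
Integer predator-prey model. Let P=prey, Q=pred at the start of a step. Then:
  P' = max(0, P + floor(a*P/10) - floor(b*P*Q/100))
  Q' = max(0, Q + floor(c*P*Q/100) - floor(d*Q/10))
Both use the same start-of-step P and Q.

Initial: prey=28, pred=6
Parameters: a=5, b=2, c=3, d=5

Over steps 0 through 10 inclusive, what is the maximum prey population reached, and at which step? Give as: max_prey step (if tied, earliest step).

Answer: 65 3

Derivation:
Step 1: prey: 28+14-3=39; pred: 6+5-3=8
Step 2: prey: 39+19-6=52; pred: 8+9-4=13
Step 3: prey: 52+26-13=65; pred: 13+20-6=27
Step 4: prey: 65+32-35=62; pred: 27+52-13=66
Step 5: prey: 62+31-81=12; pred: 66+122-33=155
Step 6: prey: 12+6-37=0; pred: 155+55-77=133
Step 7: prey: 0+0-0=0; pred: 133+0-66=67
Step 8: prey: 0+0-0=0; pred: 67+0-33=34
Step 9: prey: 0+0-0=0; pred: 34+0-17=17
Step 10: prey: 0+0-0=0; pred: 17+0-8=9
Max prey = 65 at step 3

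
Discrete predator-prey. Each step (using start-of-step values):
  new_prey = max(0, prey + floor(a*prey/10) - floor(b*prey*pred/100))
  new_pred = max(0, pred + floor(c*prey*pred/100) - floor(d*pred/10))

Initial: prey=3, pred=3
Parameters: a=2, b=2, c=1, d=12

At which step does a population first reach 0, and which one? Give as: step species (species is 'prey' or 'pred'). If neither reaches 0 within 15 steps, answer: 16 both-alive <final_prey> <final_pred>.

Answer: 1 pred

Derivation:
Step 1: prey: 3+0-0=3; pred: 3+0-3=0
First extinction: pred at step 1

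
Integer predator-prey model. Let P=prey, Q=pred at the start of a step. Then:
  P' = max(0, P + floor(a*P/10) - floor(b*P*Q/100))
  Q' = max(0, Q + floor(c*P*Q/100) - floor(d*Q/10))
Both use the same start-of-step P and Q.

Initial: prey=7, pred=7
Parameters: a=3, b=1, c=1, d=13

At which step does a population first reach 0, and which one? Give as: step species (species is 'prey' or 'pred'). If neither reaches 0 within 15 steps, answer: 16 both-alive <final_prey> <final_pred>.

Step 1: prey: 7+2-0=9; pred: 7+0-9=0
First extinction: pred at step 1

Answer: 1 pred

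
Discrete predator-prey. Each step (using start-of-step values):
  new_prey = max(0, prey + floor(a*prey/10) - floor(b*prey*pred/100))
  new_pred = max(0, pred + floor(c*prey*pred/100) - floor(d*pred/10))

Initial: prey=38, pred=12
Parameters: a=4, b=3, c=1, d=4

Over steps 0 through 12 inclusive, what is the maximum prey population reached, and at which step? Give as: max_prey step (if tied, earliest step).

Step 1: prey: 38+15-13=40; pred: 12+4-4=12
Step 2: prey: 40+16-14=42; pred: 12+4-4=12
Step 3: prey: 42+16-15=43; pred: 12+5-4=13
Step 4: prey: 43+17-16=44; pred: 13+5-5=13
Step 5: prey: 44+17-17=44; pred: 13+5-5=13
Step 6: prey: 44+17-17=44; pred: 13+5-5=13
Step 7: prey: 44+17-17=44; pred: 13+5-5=13
Step 8: prey: 44+17-17=44; pred: 13+5-5=13
Step 9: prey: 44+17-17=44; pred: 13+5-5=13
Step 10: prey: 44+17-17=44; pred: 13+5-5=13
Step 11: prey: 44+17-17=44; pred: 13+5-5=13
Step 12: prey: 44+17-17=44; pred: 13+5-5=13
Max prey = 44 at step 4

Answer: 44 4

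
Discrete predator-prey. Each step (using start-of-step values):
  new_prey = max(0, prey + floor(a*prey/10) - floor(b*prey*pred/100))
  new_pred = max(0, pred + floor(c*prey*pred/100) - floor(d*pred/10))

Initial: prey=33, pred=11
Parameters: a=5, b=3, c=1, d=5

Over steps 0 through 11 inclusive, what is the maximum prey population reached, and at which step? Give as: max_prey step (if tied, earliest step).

Answer: 126 7

Derivation:
Step 1: prey: 33+16-10=39; pred: 11+3-5=9
Step 2: prey: 39+19-10=48; pred: 9+3-4=8
Step 3: prey: 48+24-11=61; pred: 8+3-4=7
Step 4: prey: 61+30-12=79; pred: 7+4-3=8
Step 5: prey: 79+39-18=100; pred: 8+6-4=10
Step 6: prey: 100+50-30=120; pred: 10+10-5=15
Step 7: prey: 120+60-54=126; pred: 15+18-7=26
Step 8: prey: 126+63-98=91; pred: 26+32-13=45
Step 9: prey: 91+45-122=14; pred: 45+40-22=63
Step 10: prey: 14+7-26=0; pred: 63+8-31=40
Step 11: prey: 0+0-0=0; pred: 40+0-20=20
Max prey = 126 at step 7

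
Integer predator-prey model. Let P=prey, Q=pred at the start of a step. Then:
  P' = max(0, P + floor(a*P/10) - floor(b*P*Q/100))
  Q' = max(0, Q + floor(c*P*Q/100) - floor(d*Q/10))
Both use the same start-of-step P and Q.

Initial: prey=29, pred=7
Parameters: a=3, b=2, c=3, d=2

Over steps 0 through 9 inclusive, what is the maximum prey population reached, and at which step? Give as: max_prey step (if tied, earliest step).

Step 1: prey: 29+8-4=33; pred: 7+6-1=12
Step 2: prey: 33+9-7=35; pred: 12+11-2=21
Step 3: prey: 35+10-14=31; pred: 21+22-4=39
Step 4: prey: 31+9-24=16; pred: 39+36-7=68
Step 5: prey: 16+4-21=0; pred: 68+32-13=87
Step 6: prey: 0+0-0=0; pred: 87+0-17=70
Step 7: prey: 0+0-0=0; pred: 70+0-14=56
Step 8: prey: 0+0-0=0; pred: 56+0-11=45
Step 9: prey: 0+0-0=0; pred: 45+0-9=36
Max prey = 35 at step 2

Answer: 35 2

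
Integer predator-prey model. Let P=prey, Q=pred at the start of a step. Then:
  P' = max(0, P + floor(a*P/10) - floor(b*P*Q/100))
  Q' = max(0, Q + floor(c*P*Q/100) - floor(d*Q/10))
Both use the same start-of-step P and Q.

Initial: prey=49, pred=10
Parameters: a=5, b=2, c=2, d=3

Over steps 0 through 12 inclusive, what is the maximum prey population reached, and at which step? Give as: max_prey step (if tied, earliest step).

Answer: 76 2

Derivation:
Step 1: prey: 49+24-9=64; pred: 10+9-3=16
Step 2: prey: 64+32-20=76; pred: 16+20-4=32
Step 3: prey: 76+38-48=66; pred: 32+48-9=71
Step 4: prey: 66+33-93=6; pred: 71+93-21=143
Step 5: prey: 6+3-17=0; pred: 143+17-42=118
Step 6: prey: 0+0-0=0; pred: 118+0-35=83
Step 7: prey: 0+0-0=0; pred: 83+0-24=59
Step 8: prey: 0+0-0=0; pred: 59+0-17=42
Step 9: prey: 0+0-0=0; pred: 42+0-12=30
Step 10: prey: 0+0-0=0; pred: 30+0-9=21
Step 11: prey: 0+0-0=0; pred: 21+0-6=15
Step 12: prey: 0+0-0=0; pred: 15+0-4=11
Max prey = 76 at step 2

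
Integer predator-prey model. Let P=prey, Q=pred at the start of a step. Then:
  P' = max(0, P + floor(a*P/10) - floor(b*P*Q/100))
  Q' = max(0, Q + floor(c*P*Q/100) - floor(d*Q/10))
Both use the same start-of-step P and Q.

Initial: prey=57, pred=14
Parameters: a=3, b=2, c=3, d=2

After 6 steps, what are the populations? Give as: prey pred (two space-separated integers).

Step 1: prey: 57+17-15=59; pred: 14+23-2=35
Step 2: prey: 59+17-41=35; pred: 35+61-7=89
Step 3: prey: 35+10-62=0; pred: 89+93-17=165
Step 4: prey: 0+0-0=0; pred: 165+0-33=132
Step 5: prey: 0+0-0=0; pred: 132+0-26=106
Step 6: prey: 0+0-0=0; pred: 106+0-21=85

Answer: 0 85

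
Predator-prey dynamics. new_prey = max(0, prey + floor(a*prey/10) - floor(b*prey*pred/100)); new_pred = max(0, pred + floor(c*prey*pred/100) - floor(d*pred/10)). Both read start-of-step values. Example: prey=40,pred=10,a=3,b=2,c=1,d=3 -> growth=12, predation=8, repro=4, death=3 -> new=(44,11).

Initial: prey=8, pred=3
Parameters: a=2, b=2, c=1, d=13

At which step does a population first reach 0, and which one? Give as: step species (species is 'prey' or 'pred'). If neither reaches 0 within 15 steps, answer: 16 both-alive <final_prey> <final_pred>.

Answer: 1 pred

Derivation:
Step 1: prey: 8+1-0=9; pred: 3+0-3=0
First extinction: pred at step 1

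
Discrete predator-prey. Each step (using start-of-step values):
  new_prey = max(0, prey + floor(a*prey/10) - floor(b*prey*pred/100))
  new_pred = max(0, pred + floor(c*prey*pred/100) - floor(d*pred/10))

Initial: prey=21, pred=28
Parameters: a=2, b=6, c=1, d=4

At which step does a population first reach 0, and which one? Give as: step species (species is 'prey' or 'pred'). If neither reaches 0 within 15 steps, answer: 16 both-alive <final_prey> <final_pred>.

Answer: 1 prey

Derivation:
Step 1: prey: 21+4-35=0; pred: 28+5-11=22
First extinction: prey at step 1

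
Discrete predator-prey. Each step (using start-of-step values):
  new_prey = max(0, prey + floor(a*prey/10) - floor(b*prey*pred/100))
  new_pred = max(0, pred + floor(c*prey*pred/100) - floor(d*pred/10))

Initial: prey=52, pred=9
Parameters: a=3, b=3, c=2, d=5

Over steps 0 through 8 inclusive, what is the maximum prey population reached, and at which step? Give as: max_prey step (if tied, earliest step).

Step 1: prey: 52+15-14=53; pred: 9+9-4=14
Step 2: prey: 53+15-22=46; pred: 14+14-7=21
Step 3: prey: 46+13-28=31; pred: 21+19-10=30
Step 4: prey: 31+9-27=13; pred: 30+18-15=33
Step 5: prey: 13+3-12=4; pred: 33+8-16=25
Step 6: prey: 4+1-3=2; pred: 25+2-12=15
Step 7: prey: 2+0-0=2; pred: 15+0-7=8
Step 8: prey: 2+0-0=2; pred: 8+0-4=4
Max prey = 53 at step 1

Answer: 53 1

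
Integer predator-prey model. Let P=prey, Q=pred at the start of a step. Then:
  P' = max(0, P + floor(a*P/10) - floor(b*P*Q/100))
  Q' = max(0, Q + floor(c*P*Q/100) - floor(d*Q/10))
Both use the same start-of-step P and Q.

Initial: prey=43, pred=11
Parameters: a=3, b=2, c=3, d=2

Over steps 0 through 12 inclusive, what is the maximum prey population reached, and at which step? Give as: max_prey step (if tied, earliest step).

Answer: 46 1

Derivation:
Step 1: prey: 43+12-9=46; pred: 11+14-2=23
Step 2: prey: 46+13-21=38; pred: 23+31-4=50
Step 3: prey: 38+11-38=11; pred: 50+57-10=97
Step 4: prey: 11+3-21=0; pred: 97+32-19=110
Step 5: prey: 0+0-0=0; pred: 110+0-22=88
Step 6: prey: 0+0-0=0; pred: 88+0-17=71
Step 7: prey: 0+0-0=0; pred: 71+0-14=57
Step 8: prey: 0+0-0=0; pred: 57+0-11=46
Step 9: prey: 0+0-0=0; pred: 46+0-9=37
Step 10: prey: 0+0-0=0; pred: 37+0-7=30
Step 11: prey: 0+0-0=0; pred: 30+0-6=24
Step 12: prey: 0+0-0=0; pred: 24+0-4=20
Max prey = 46 at step 1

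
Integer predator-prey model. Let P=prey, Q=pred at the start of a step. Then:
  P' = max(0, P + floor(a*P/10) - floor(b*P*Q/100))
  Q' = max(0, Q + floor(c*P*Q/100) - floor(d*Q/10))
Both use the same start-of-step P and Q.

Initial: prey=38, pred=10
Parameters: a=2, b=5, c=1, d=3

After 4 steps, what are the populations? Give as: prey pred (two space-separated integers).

Step 1: prey: 38+7-19=26; pred: 10+3-3=10
Step 2: prey: 26+5-13=18; pred: 10+2-3=9
Step 3: prey: 18+3-8=13; pred: 9+1-2=8
Step 4: prey: 13+2-5=10; pred: 8+1-2=7

Answer: 10 7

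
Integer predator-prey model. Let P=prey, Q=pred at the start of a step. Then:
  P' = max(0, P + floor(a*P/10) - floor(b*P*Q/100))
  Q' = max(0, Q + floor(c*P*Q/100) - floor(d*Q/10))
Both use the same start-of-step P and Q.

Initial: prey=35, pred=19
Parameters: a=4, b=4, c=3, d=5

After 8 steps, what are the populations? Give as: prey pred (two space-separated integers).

Answer: 0 1

Derivation:
Step 1: prey: 35+14-26=23; pred: 19+19-9=29
Step 2: prey: 23+9-26=6; pred: 29+20-14=35
Step 3: prey: 6+2-8=0; pred: 35+6-17=24
Step 4: prey: 0+0-0=0; pred: 24+0-12=12
Step 5: prey: 0+0-0=0; pred: 12+0-6=6
Step 6: prey: 0+0-0=0; pred: 6+0-3=3
Step 7: prey: 0+0-0=0; pred: 3+0-1=2
Step 8: prey: 0+0-0=0; pred: 2+0-1=1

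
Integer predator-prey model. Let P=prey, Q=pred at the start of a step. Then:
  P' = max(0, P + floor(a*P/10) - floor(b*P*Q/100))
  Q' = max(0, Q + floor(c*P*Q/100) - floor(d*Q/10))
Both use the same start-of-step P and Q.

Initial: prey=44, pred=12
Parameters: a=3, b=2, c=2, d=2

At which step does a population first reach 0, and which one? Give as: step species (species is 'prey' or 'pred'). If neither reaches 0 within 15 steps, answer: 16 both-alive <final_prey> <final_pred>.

Answer: 5 prey

Derivation:
Step 1: prey: 44+13-10=47; pred: 12+10-2=20
Step 2: prey: 47+14-18=43; pred: 20+18-4=34
Step 3: prey: 43+12-29=26; pred: 34+29-6=57
Step 4: prey: 26+7-29=4; pred: 57+29-11=75
Step 5: prey: 4+1-6=0; pred: 75+6-15=66
First extinction: prey at step 5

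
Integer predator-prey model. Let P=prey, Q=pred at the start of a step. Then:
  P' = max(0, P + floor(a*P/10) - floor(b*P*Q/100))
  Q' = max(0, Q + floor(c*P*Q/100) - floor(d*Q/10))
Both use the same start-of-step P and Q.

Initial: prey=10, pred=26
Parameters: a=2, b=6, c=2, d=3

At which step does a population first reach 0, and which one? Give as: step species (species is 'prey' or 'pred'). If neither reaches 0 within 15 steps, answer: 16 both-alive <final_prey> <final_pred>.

Step 1: prey: 10+2-15=0; pred: 26+5-7=24
First extinction: prey at step 1

Answer: 1 prey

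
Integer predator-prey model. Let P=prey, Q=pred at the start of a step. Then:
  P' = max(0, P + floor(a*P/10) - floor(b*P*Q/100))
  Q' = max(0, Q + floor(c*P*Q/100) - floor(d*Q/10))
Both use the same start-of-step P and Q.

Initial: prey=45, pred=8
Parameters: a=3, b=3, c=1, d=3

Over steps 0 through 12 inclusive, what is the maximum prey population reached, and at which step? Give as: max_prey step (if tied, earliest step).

Answer: 50 2

Derivation:
Step 1: prey: 45+13-10=48; pred: 8+3-2=9
Step 2: prey: 48+14-12=50; pred: 9+4-2=11
Step 3: prey: 50+15-16=49; pred: 11+5-3=13
Step 4: prey: 49+14-19=44; pred: 13+6-3=16
Step 5: prey: 44+13-21=36; pred: 16+7-4=19
Step 6: prey: 36+10-20=26; pred: 19+6-5=20
Step 7: prey: 26+7-15=18; pred: 20+5-6=19
Step 8: prey: 18+5-10=13; pred: 19+3-5=17
Step 9: prey: 13+3-6=10; pred: 17+2-5=14
Step 10: prey: 10+3-4=9; pred: 14+1-4=11
Step 11: prey: 9+2-2=9; pred: 11+0-3=8
Step 12: prey: 9+2-2=9; pred: 8+0-2=6
Max prey = 50 at step 2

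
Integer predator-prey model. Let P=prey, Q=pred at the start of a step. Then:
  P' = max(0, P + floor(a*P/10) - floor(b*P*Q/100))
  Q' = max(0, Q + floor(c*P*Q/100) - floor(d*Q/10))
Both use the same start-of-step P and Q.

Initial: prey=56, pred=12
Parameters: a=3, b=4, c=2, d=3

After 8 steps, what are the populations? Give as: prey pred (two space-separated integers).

Step 1: prey: 56+16-26=46; pred: 12+13-3=22
Step 2: prey: 46+13-40=19; pred: 22+20-6=36
Step 3: prey: 19+5-27=0; pred: 36+13-10=39
Step 4: prey: 0+0-0=0; pred: 39+0-11=28
Step 5: prey: 0+0-0=0; pred: 28+0-8=20
Step 6: prey: 0+0-0=0; pred: 20+0-6=14
Step 7: prey: 0+0-0=0; pred: 14+0-4=10
Step 8: prey: 0+0-0=0; pred: 10+0-3=7

Answer: 0 7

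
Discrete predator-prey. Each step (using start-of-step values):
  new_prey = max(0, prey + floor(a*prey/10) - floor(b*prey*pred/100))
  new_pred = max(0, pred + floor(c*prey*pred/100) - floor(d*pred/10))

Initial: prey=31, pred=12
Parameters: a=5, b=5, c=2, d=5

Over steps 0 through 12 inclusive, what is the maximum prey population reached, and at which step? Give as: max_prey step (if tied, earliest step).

Answer: 64 12

Derivation:
Step 1: prey: 31+15-18=28; pred: 12+7-6=13
Step 2: prey: 28+14-18=24; pred: 13+7-6=14
Step 3: prey: 24+12-16=20; pred: 14+6-7=13
Step 4: prey: 20+10-13=17; pred: 13+5-6=12
Step 5: prey: 17+8-10=15; pred: 12+4-6=10
Step 6: prey: 15+7-7=15; pred: 10+3-5=8
Step 7: prey: 15+7-6=16; pred: 8+2-4=6
Step 8: prey: 16+8-4=20; pred: 6+1-3=4
Step 9: prey: 20+10-4=26; pred: 4+1-2=3
Step 10: prey: 26+13-3=36; pred: 3+1-1=3
Step 11: prey: 36+18-5=49; pred: 3+2-1=4
Step 12: prey: 49+24-9=64; pred: 4+3-2=5
Max prey = 64 at step 12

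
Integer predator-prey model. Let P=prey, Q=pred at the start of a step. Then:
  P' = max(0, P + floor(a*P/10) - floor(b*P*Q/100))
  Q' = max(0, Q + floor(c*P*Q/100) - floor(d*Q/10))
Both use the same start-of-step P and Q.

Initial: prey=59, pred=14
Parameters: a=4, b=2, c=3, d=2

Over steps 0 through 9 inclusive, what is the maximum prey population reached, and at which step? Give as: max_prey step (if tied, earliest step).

Answer: 66 1

Derivation:
Step 1: prey: 59+23-16=66; pred: 14+24-2=36
Step 2: prey: 66+26-47=45; pred: 36+71-7=100
Step 3: prey: 45+18-90=0; pred: 100+135-20=215
Step 4: prey: 0+0-0=0; pred: 215+0-43=172
Step 5: prey: 0+0-0=0; pred: 172+0-34=138
Step 6: prey: 0+0-0=0; pred: 138+0-27=111
Step 7: prey: 0+0-0=0; pred: 111+0-22=89
Step 8: prey: 0+0-0=0; pred: 89+0-17=72
Step 9: prey: 0+0-0=0; pred: 72+0-14=58
Max prey = 66 at step 1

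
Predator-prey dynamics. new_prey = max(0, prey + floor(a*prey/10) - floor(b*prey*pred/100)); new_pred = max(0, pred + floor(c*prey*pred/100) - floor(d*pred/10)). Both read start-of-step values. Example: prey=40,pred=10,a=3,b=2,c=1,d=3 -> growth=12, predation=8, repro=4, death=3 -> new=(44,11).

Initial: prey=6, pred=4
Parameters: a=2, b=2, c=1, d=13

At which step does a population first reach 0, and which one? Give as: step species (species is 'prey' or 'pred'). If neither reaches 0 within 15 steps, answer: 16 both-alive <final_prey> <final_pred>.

Answer: 1 pred

Derivation:
Step 1: prey: 6+1-0=7; pred: 4+0-5=0
First extinction: pred at step 1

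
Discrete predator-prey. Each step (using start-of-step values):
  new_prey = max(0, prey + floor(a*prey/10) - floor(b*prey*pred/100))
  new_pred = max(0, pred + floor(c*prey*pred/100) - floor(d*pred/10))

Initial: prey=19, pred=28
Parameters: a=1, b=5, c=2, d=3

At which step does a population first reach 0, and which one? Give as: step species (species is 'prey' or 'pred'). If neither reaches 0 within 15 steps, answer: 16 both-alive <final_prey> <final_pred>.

Step 1: prey: 19+1-26=0; pred: 28+10-8=30
First extinction: prey at step 1

Answer: 1 prey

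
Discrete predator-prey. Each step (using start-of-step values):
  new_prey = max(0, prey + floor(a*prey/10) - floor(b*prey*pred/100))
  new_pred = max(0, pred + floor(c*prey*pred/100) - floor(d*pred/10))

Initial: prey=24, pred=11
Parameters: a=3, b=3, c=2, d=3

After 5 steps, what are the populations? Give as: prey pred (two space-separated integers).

Step 1: prey: 24+7-7=24; pred: 11+5-3=13
Step 2: prey: 24+7-9=22; pred: 13+6-3=16
Step 3: prey: 22+6-10=18; pred: 16+7-4=19
Step 4: prey: 18+5-10=13; pred: 19+6-5=20
Step 5: prey: 13+3-7=9; pred: 20+5-6=19

Answer: 9 19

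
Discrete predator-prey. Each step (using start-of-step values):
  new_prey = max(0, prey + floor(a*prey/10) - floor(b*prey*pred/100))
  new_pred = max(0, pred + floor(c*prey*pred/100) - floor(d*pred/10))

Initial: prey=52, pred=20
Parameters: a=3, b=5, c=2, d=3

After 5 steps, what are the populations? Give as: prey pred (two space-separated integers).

Answer: 0 12

Derivation:
Step 1: prey: 52+15-52=15; pred: 20+20-6=34
Step 2: prey: 15+4-25=0; pred: 34+10-10=34
Step 3: prey: 0+0-0=0; pred: 34+0-10=24
Step 4: prey: 0+0-0=0; pred: 24+0-7=17
Step 5: prey: 0+0-0=0; pred: 17+0-5=12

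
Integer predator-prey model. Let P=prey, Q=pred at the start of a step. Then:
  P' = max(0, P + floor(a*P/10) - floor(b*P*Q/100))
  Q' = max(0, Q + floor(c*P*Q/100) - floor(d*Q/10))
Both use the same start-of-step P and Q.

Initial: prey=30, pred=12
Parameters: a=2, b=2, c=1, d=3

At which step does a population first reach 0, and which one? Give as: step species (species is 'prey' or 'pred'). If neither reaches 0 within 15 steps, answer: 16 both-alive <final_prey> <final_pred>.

Answer: 16 both-alive 31 6

Derivation:
Step 1: prey: 30+6-7=29; pred: 12+3-3=12
Step 2: prey: 29+5-6=28; pred: 12+3-3=12
Step 3: prey: 28+5-6=27; pred: 12+3-3=12
Step 4: prey: 27+5-6=26; pred: 12+3-3=12
Step 5: prey: 26+5-6=25; pred: 12+3-3=12
Step 6: prey: 25+5-6=24; pred: 12+3-3=12
Step 7: prey: 24+4-5=23; pred: 12+2-3=11
Step 8: prey: 23+4-5=22; pred: 11+2-3=10
Step 9: prey: 22+4-4=22; pred: 10+2-3=9
Step 10: prey: 22+4-3=23; pred: 9+1-2=8
Step 11: prey: 23+4-3=24; pred: 8+1-2=7
Step 12: prey: 24+4-3=25; pred: 7+1-2=6
Step 13: prey: 25+5-3=27; pred: 6+1-1=6
Step 14: prey: 27+5-3=29; pred: 6+1-1=6
Step 15: prey: 29+5-3=31; pred: 6+1-1=6
No extinction within 15 steps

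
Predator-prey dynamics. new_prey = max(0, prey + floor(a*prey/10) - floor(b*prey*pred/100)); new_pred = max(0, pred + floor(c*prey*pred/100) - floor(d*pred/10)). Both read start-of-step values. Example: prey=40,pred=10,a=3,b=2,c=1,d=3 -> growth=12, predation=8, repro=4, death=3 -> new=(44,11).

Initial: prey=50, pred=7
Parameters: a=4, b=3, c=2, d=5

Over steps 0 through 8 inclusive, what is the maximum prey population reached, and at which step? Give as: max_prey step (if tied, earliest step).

Step 1: prey: 50+20-10=60; pred: 7+7-3=11
Step 2: prey: 60+24-19=65; pred: 11+13-5=19
Step 3: prey: 65+26-37=54; pred: 19+24-9=34
Step 4: prey: 54+21-55=20; pred: 34+36-17=53
Step 5: prey: 20+8-31=0; pred: 53+21-26=48
Step 6: prey: 0+0-0=0; pred: 48+0-24=24
Step 7: prey: 0+0-0=0; pred: 24+0-12=12
Step 8: prey: 0+0-0=0; pred: 12+0-6=6
Max prey = 65 at step 2

Answer: 65 2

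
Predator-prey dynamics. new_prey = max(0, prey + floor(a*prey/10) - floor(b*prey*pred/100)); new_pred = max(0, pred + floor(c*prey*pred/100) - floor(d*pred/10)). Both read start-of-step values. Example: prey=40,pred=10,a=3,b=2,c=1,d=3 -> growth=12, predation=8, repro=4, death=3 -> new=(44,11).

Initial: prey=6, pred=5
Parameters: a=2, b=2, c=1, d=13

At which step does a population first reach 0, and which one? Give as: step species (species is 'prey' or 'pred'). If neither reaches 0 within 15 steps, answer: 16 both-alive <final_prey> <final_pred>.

Step 1: prey: 6+1-0=7; pred: 5+0-6=0
First extinction: pred at step 1

Answer: 1 pred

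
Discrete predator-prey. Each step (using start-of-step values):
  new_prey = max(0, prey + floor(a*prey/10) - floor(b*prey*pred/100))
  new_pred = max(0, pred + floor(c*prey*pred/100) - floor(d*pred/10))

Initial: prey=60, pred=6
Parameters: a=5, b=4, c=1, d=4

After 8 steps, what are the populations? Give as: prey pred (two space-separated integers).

Answer: 0 15

Derivation:
Step 1: prey: 60+30-14=76; pred: 6+3-2=7
Step 2: prey: 76+38-21=93; pred: 7+5-2=10
Step 3: prey: 93+46-37=102; pred: 10+9-4=15
Step 4: prey: 102+51-61=92; pred: 15+15-6=24
Step 5: prey: 92+46-88=50; pred: 24+22-9=37
Step 6: prey: 50+25-74=1; pred: 37+18-14=41
Step 7: prey: 1+0-1=0; pred: 41+0-16=25
Step 8: prey: 0+0-0=0; pred: 25+0-10=15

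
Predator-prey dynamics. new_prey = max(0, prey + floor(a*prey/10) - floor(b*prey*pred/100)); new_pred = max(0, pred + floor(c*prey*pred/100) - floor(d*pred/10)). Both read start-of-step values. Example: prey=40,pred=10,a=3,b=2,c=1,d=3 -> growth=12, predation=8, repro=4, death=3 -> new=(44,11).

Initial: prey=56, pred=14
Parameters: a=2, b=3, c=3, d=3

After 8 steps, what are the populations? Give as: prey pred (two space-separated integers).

Answer: 0 12

Derivation:
Step 1: prey: 56+11-23=44; pred: 14+23-4=33
Step 2: prey: 44+8-43=9; pred: 33+43-9=67
Step 3: prey: 9+1-18=0; pred: 67+18-20=65
Step 4: prey: 0+0-0=0; pred: 65+0-19=46
Step 5: prey: 0+0-0=0; pred: 46+0-13=33
Step 6: prey: 0+0-0=0; pred: 33+0-9=24
Step 7: prey: 0+0-0=0; pred: 24+0-7=17
Step 8: prey: 0+0-0=0; pred: 17+0-5=12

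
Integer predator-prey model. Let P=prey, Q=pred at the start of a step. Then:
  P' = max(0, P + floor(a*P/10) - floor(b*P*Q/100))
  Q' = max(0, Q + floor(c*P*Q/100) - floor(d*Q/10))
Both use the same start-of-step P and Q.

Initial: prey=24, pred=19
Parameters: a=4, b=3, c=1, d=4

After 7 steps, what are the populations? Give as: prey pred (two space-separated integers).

Step 1: prey: 24+9-13=20; pred: 19+4-7=16
Step 2: prey: 20+8-9=19; pred: 16+3-6=13
Step 3: prey: 19+7-7=19; pred: 13+2-5=10
Step 4: prey: 19+7-5=21; pred: 10+1-4=7
Step 5: prey: 21+8-4=25; pred: 7+1-2=6
Step 6: prey: 25+10-4=31; pred: 6+1-2=5
Step 7: prey: 31+12-4=39; pred: 5+1-2=4

Answer: 39 4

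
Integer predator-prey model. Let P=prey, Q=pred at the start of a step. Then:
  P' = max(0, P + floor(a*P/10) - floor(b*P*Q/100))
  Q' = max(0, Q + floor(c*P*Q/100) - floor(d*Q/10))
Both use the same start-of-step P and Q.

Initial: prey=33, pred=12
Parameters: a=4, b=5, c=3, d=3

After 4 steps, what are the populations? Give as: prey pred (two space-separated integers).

Step 1: prey: 33+13-19=27; pred: 12+11-3=20
Step 2: prey: 27+10-27=10; pred: 20+16-6=30
Step 3: prey: 10+4-15=0; pred: 30+9-9=30
Step 4: prey: 0+0-0=0; pred: 30+0-9=21

Answer: 0 21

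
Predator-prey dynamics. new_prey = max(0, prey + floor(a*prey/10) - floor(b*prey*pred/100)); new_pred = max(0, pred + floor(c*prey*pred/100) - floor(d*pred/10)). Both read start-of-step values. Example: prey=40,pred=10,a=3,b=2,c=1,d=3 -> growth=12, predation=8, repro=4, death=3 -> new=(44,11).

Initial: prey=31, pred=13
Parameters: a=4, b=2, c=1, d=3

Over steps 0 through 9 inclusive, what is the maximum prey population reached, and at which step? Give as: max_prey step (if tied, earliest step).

Answer: 53 5

Derivation:
Step 1: prey: 31+12-8=35; pred: 13+4-3=14
Step 2: prey: 35+14-9=40; pred: 14+4-4=14
Step 3: prey: 40+16-11=45; pred: 14+5-4=15
Step 4: prey: 45+18-13=50; pred: 15+6-4=17
Step 5: prey: 50+20-17=53; pred: 17+8-5=20
Step 6: prey: 53+21-21=53; pred: 20+10-6=24
Step 7: prey: 53+21-25=49; pred: 24+12-7=29
Step 8: prey: 49+19-28=40; pred: 29+14-8=35
Step 9: prey: 40+16-28=28; pred: 35+14-10=39
Max prey = 53 at step 5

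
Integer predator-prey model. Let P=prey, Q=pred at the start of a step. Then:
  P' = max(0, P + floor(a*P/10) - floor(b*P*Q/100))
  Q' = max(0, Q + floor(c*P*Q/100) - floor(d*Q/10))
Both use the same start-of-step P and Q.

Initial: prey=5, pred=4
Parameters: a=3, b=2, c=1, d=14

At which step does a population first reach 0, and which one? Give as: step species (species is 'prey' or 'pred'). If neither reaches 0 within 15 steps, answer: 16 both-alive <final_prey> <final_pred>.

Step 1: prey: 5+1-0=6; pred: 4+0-5=0
First extinction: pred at step 1

Answer: 1 pred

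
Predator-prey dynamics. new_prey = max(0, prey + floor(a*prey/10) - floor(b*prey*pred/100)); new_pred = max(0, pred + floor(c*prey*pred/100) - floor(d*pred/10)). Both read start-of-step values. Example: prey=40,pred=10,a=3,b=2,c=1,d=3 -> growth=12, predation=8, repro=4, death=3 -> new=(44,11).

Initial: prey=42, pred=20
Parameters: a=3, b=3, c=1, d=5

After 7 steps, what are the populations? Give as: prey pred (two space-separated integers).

Answer: 31 1

Derivation:
Step 1: prey: 42+12-25=29; pred: 20+8-10=18
Step 2: prey: 29+8-15=22; pred: 18+5-9=14
Step 3: prey: 22+6-9=19; pred: 14+3-7=10
Step 4: prey: 19+5-5=19; pred: 10+1-5=6
Step 5: prey: 19+5-3=21; pred: 6+1-3=4
Step 6: prey: 21+6-2=25; pred: 4+0-2=2
Step 7: prey: 25+7-1=31; pred: 2+0-1=1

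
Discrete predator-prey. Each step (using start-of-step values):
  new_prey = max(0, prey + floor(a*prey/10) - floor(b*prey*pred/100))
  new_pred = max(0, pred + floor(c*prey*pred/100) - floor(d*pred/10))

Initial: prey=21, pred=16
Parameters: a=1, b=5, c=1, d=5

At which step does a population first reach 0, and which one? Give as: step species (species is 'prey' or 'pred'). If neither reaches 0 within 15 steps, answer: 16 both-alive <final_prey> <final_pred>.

Step 1: prey: 21+2-16=7; pred: 16+3-8=11
Step 2: prey: 7+0-3=4; pred: 11+0-5=6
Step 3: prey: 4+0-1=3; pred: 6+0-3=3
Step 4: prey: 3+0-0=3; pred: 3+0-1=2
Step 5: prey: 3+0-0=3; pred: 2+0-1=1
Step 6: prey: 3+0-0=3; pred: 1+0-0=1
Steps 7-15: state stable at prey=3, pred=1 (no change)
No extinction within 15 steps

Answer: 16 both-alive 3 1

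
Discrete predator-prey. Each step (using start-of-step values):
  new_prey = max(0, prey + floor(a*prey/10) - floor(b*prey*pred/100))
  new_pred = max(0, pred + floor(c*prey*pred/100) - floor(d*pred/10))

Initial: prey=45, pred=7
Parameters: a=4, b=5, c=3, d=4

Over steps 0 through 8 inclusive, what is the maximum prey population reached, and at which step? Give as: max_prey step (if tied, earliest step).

Step 1: prey: 45+18-15=48; pred: 7+9-2=14
Step 2: prey: 48+19-33=34; pred: 14+20-5=29
Step 3: prey: 34+13-49=0; pred: 29+29-11=47
Step 4: prey: 0+0-0=0; pred: 47+0-18=29
Step 5: prey: 0+0-0=0; pred: 29+0-11=18
Step 6: prey: 0+0-0=0; pred: 18+0-7=11
Step 7: prey: 0+0-0=0; pred: 11+0-4=7
Step 8: prey: 0+0-0=0; pred: 7+0-2=5
Max prey = 48 at step 1

Answer: 48 1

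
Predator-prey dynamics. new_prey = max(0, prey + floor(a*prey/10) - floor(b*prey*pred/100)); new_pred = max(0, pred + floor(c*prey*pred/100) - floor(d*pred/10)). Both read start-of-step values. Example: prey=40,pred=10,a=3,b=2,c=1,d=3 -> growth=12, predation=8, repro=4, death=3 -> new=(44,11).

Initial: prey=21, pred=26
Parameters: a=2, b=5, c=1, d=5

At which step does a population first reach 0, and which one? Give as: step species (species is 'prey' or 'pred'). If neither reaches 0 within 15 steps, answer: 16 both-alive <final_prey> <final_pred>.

Step 1: prey: 21+4-27=0; pred: 26+5-13=18
First extinction: prey at step 1

Answer: 1 prey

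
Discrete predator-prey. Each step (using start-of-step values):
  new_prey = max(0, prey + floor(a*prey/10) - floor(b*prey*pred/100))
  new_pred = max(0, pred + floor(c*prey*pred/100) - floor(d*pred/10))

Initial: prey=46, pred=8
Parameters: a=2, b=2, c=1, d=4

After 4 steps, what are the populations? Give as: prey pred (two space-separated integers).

Answer: 53 10

Derivation:
Step 1: prey: 46+9-7=48; pred: 8+3-3=8
Step 2: prey: 48+9-7=50; pred: 8+3-3=8
Step 3: prey: 50+10-8=52; pred: 8+4-3=9
Step 4: prey: 52+10-9=53; pred: 9+4-3=10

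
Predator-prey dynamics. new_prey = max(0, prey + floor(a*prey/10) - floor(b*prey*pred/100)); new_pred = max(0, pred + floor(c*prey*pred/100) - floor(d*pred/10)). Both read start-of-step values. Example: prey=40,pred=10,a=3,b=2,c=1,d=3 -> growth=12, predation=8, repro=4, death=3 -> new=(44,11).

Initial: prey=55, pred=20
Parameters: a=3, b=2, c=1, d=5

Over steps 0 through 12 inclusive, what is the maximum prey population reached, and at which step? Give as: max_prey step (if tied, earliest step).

Step 1: prey: 55+16-22=49; pred: 20+11-10=21
Step 2: prey: 49+14-20=43; pred: 21+10-10=21
Step 3: prey: 43+12-18=37; pred: 21+9-10=20
Step 4: prey: 37+11-14=34; pred: 20+7-10=17
Step 5: prey: 34+10-11=33; pred: 17+5-8=14
Step 6: prey: 33+9-9=33; pred: 14+4-7=11
Step 7: prey: 33+9-7=35; pred: 11+3-5=9
Step 8: prey: 35+10-6=39; pred: 9+3-4=8
Step 9: prey: 39+11-6=44; pred: 8+3-4=7
Step 10: prey: 44+13-6=51; pred: 7+3-3=7
Step 11: prey: 51+15-7=59; pred: 7+3-3=7
Step 12: prey: 59+17-8=68; pred: 7+4-3=8
Max prey = 68 at step 12

Answer: 68 12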